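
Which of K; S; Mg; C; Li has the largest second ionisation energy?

Li

IE_2 is the cost of taking one more electron from the +1 cation: K⁺ is the bare [Ar] core; S⁺ still has 5 valence electrons; Mg⁺ still has 1 valence electron; C⁺ still has 3 valence electrons; Li⁺ is the bare [He] core.
Breaking into a closed-shell core is much more expensive than removing a leftover valence electron — K and Li have the largest IE_2 here.
Valence configurations: S⁺ [Ne]3s²3p³, Mg⁺ [Ne]3s¹, C⁺ [He]2s²2p¹.
Approximate IE_2 values (kJ/mol): K 3052, S 2252, Mg 1451, C 2353, Li 7298.
Overall IE_2 order: Mg < S < C < K < Li.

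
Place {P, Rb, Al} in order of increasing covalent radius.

P, Al, Rb

Al is in period 3, group 13; P is in period 3, group 15; Rb is in period 5, group 1.
Atomic radius shrinks across a period as nuclear charge pulls the same shell inward, and grows down a group as new shells are added.
These span different periods and groups, so the two trends combine.
Al > P: Al lies to the left of P in period 3, so the across-period effect alone puts Al larger.
Rb > Al: relative to Al, both the across-period and down-group shifts push Rb's atomic radius up.
Tabulated atomic radius (pm): Al 126, P 111, Rb 210.
So from smallest to largest: P < Al < Rb.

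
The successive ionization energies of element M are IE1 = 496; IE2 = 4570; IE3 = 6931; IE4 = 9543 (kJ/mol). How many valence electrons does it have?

Look for the largest jump between consecutive ionization energies: IE2/IE1 ≈ 9.2, far larger than any earlier ratio.
That jump marks the point where a core electron is being removed. So the atom has 1 valence electron.

1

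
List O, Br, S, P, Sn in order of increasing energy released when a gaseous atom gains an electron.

Electron affinity generally becomes more exothermic across a period toward the halogens and less exothermic down a group.
Here both period and group differ, so the two effects have to be weighed against each other.
Sn > P: this pair runs against the simple trend — see the exception note.
O > Sn: relative to Sn, both the across-period and down-group shifts push O's electron affinity up.
S > O: this pair runs against the simple trend — see the exception note.
Br > S: period and group pull opposite ways; the across-period shift dominates (325 vs 200 kJ/mol).
Note the exception: Sn has a higher electron affinity than P, contrary to the simple trend — adding an electron to P's half-filled np³ subshell costs electron-pairing energy.
Note the exception: S has a higher electron affinity than O, contrary to the simple trend — the compact 2p subshell of O repels the added electron more than S's larger 3p does.
Approximate values (kJ/mol): O 141, P 72, S 200, Br 325, Sn 107.
So from lowest to highest: P < Sn < O < S < Br.

P < Sn < O < S < Br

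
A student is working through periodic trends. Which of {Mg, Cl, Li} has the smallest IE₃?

The third ionization energy removes an electron from the +2 ion. For each element: Mg²⁺ is the bare [Ne] core; Cl²⁺ still has 5 valence electrons; Li²⁺ is already 1 electron into the core.
Breaking into a closed-shell core is much more expensive than removing a leftover valence electron — Mg and Li have the largest IE_3 here.
Approximate IE_3 values (kJ/mol): Mg 7733, Cl 3822, Li 11815.
So the third ionization energies run Cl < Mg < Li.

Cl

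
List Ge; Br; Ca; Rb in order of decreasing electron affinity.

Adding an electron releases more energy for atoms nearer the top right (short of the noble gases).
Here both period and group differ, so the two effects have to be weighed against each other.
Rb > Ca: this pair runs against the simple trend — see the exception note.
Ge > Rb: both effects reinforce here, so Ge is clearly the higher of the two.
Br > Ge: both are in period 4; the period trend gives Br the larger value.
Note the exception: Rb has a higher electron affinity than Ca, contrary to the simple trend — adding an electron to Ca (ns²) has to open a new, higher-energy np subshell, which is unfavourable.
Tabulated electron affinity (kJ/mol): Ca 2, Ge 119, Br 325, Rb 47.
So from highest to lowest: Br > Ge > Rb > Ca.

Br > Ge > Rb > Ca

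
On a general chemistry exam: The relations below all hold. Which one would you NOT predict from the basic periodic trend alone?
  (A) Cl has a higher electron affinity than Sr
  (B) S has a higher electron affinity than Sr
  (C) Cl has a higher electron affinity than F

The general trend: electron affinity increases across a period and decreases down a group.
(A) Cl (period 3, group 17) vs Sr (period 5, group 2): the stated order agrees with the simple trend.
(B) S (period 3, group 16) vs Sr (period 5, group 2): the stated order agrees with the simple trend.
(C) Cl (period 3, group 17) vs F (period 2, group 17): the stated order contradicts the simple trend.
The exception is (C): F's small 2p subshell makes the incoming electron feel strong e⁻–e⁻ repulsion, so Cl actually releases more energy on gaining an electron.

(C)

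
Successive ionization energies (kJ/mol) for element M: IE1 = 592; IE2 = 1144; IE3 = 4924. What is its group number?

Look for the largest jump between consecutive ionization energies: IE3/IE2 ≈ 4.3, far larger than any earlier ratio.
That jump marks the point where a core electron is being removed. So the atom has 2 valence electrons.
A main-group element with 2 valence electrons is in group 2.

Group 2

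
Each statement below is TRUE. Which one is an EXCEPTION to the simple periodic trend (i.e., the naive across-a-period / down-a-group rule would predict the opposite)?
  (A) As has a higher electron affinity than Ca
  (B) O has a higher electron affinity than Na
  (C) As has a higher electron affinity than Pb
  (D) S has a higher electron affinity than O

The general trend: electron affinity increases across a period and decreases down a group.
(A) As (period 4, group 15) vs Ca (period 4, group 2): the stated order agrees with the simple trend.
(B) O (period 2, group 16) vs Na (period 3, group 1): the stated order agrees with the simple trend.
(C) As (period 4, group 15) vs Pb (period 6, group 14): the stated order agrees with the simple trend.
(D) S (period 3, group 16) vs O (period 2, group 16): the stated order contradicts the simple trend.
The exception is (D): the compact 2p subshell of O repels the added electron more than S's larger 3p does.

(D)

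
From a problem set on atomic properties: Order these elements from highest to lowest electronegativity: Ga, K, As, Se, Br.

Smaller atoms with higher effective nuclear charge are more electronegative.
All lie in period 4, so electronegativity increases left to right.
So from highest to lowest: Br > Se > As > Ga > K.

Br > Se > As > Ga > K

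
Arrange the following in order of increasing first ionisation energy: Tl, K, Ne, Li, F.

K, Li, Tl, F, Ne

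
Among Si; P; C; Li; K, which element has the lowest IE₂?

After 1 electron has been removed, what remains? Si⁺ still has 3 valence electrons; P⁺ still has 4 valence electrons; C⁺ still has 3 valence electrons; Li⁺ is the bare [He] core; K⁺ is the bare [Ar] core.
Core electrons are held far more tightly than valence electrons, so K and Li top the IE_2 order.
Valence configurations: Si⁺ [Ne]3s²3p¹, P⁺ [Ne]3s²3p², C⁺ [He]2s²2p¹.
The numbers (kJ/mol): Si 1577, P 1907, C 2353, Li 7298, K 3052.
Hence IE_2: Si < P < C < K < Li.

Si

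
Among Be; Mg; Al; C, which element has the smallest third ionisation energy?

IE_3 is the cost of taking one more electron from the +2 cation: Be²⁺ is the bare [He] core; Mg²⁺ is the bare [Ne] core; Al²⁺ still has 1 valence electron; C²⁺ still has 2 valence electrons.
Breaking into a closed-shell core is much more expensive than removing a leftover valence electron — Mg and Be have the largest IE_3 here.
Valence configurations: Al²⁺ [Ne]3s¹, C²⁺ [He]2s².
Approximate IE_3 values (kJ/mol): Be 14849, Mg 7733, Al 2745, C 4620.
Overall IE_3 order: Al < C < Mg < Be.

Al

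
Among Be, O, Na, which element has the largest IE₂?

IE_2 is the cost of taking one more electron from the +1 cation: Be⁺ still has 1 valence electron; O⁺ still has 5 valence electrons; Na⁺ is the bare [Ne] core.
Breaking into a closed-shell core is much more expensive than removing a leftover valence electron — Na has the largest IE_2 here.
Valence configurations: Be⁺ [He]2s¹, O⁺ [He]2s²2p³.
The numbers (kJ/mol): Be 1757, O 3388, Na 4562.
Putting it together, IE_2: Be < O < Na.

Na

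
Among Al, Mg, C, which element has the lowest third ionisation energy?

Al

Consider each +2 ion: Al²⁺ still has 1 valence electron; Mg²⁺ is the bare [Ne] core; C²⁺ still has 2 valence electrons.
Core electrons are held far more tightly than valence electrons, so Mg tops the IE_3 order.
Valence configurations: Al²⁺ [Ne]3s¹, C²⁺ [He]2s².
Approximate IE_3 values (kJ/mol): Al 2745, Mg 7733, C 4620.
Putting it together, IE_3: Al < C < Mg.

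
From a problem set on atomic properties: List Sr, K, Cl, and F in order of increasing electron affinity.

Sr < K < F < Cl

F is in period 2, group 17; Cl is in period 3, group 17; K is in period 4, group 1; Sr is in period 5, group 2.
Electron affinity generally becomes more exothermic across a period toward the halogens and less exothermic down a group.
Neither a single period nor a single group — weigh both effects.
K > Sr: period and group pull opposite ways; the down-group shift dominates (48 vs 5 kJ/mol).
F > K: relative to K, both the across-period and down-group shifts push F's electron affinity up.
Cl > F: this pair runs against the simple trend — see the exception note.
Note the exception: Cl has a higher electron affinity than F, contrary to the simple trend — F's small 2p subshell makes the incoming electron feel strong e⁻–e⁻ repulsion, so Cl actually releases more energy on gaining an electron.
For reference (kJ/mol): F 328, Cl 349, K 48, Sr 5.
So from lowest to highest: Sr < K < F < Cl.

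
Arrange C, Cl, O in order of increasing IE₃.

IE_3 is the cost of taking one more electron from the +2 cation: C²⁺ still has 2 valence electrons; Cl²⁺ still has 5 valence electrons; O²⁺ still has 4 valence electrons.
All are still removing valence electrons, so compare the +2 ions as you would atoms: IE_3 generally rises across a period (higher Z_eff) and falls down a group (larger shell), subject to the usual subshell exceptions.
Valence configurations: C²⁺ [He]2s², Cl²⁺ [Ne]3s²3p³, O²⁺ [He]2s²2p².
The numbers (kJ/mol): C 4620, Cl 3822, O 5300.
So the third ionization energies run Cl < C < O.

Cl < C < O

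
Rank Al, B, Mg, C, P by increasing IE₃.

Al, P, B, C, Mg

After 2 electrons have been removed, what remains? Al²⁺ still has 1 valence electron; B²⁺ still has 1 valence electron; Mg²⁺ is the bare [Ne] core; C²⁺ still has 2 valence electrons; P²⁺ still has 3 valence electrons.
Core electrons are held far more tightly than valence electrons, so Mg tops the IE_3 order.
Valence configurations: Al²⁺ [Ne]3s¹, B²⁺ [He]2s¹, C²⁺ [He]2s², P²⁺ [Ne]3s²3p¹.
Approximate IE_3 values (kJ/mol): Al 2745, B 3660, Mg 7733, C 4620, P 2914.
Hence IE_3: Al < P < B < C < Mg.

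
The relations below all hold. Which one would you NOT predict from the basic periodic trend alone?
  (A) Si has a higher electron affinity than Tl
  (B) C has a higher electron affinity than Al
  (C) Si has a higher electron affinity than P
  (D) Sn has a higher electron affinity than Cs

The general trend: electron affinity increases across a period and decreases down a group.
(A) Si (period 3, group 14) vs Tl (period 6, group 13): the stated order agrees with the simple trend.
(B) C (period 2, group 14) vs Al (period 3, group 13): the stated order agrees with the simple trend.
(C) Si (period 3, group 14) vs P (period 3, group 15): the stated order contradicts the simple trend.
(D) Sn (period 5, group 14) vs Cs (period 6, group 1): the stated order agrees with the simple trend.
The exception is (C): adding an electron to P's half-filled 3p³ is unfavourable, so Si (3p²) has the more exothermic EA.

(C)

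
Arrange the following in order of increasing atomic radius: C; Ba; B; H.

H is in period 1, group 1; B is in period 2, group 13; C is in period 2, group 14; Ba is in period 6, group 2.
Atomic radius shrinks across a period as nuclear charge pulls the same shell inward, and grows down a group as new shells are added.
Neither a single period nor a single group — weigh both effects.
C > H: period and group pull opposite ways; the down-group shift dominates (75 vs 32 pm).
B > C: B lies to the left of C in period 2, so the across-period effect alone puts B larger.
Ba > B: relative to B, both the across-period and down-group shifts push Ba's atomic radius up.
Approximate values (pm): H 32, B 85, C 75, Ba 196.
So from smallest to largest: H < C < B < Ba.

H < C < B < Ba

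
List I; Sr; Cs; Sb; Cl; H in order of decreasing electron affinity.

Atoms with high Z_eff and room in the valence shell (especially the halogens) have the most exothermic electron affinities.
Here both period and group differ, so the two effects have to be weighed against each other.
Cs > Sr: this pair runs against the simple trend — see the exception note.
H > Cs: they share group 1; the group trend gives H the larger value.
Sb > H: the two effects oppose for this pair; the across-period effect wins (103 vs 73 kJ/mol).
I > Sb: I lies to the right of Sb in period 5, so the across-period effect alone puts I higher.
Cl > I: Cl sits above I in group 17, so the down-group effect alone puts Cl higher.
Note the exception: Cs has a higher electron affinity than Sr, contrary to the simple trend — adding an electron to Sr (ns²) has to open a new, higher-energy np subshell, which is unfavourable.
Tabulated electron affinity (kJ/mol): H 73, Cl 349, Sr 5, Sb 103, I 295, Cs 46.
So from highest to lowest: Cl > I > Sb > H > Cs > Sr.

Cl, I, Sb, H, Cs, Sr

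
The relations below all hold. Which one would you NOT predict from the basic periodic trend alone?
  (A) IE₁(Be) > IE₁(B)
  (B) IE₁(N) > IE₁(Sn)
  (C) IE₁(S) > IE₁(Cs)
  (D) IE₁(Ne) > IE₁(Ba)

(A)

The general trend: first ionization energy increases across a period and decreases down a group.
(A) Be (period 2, group 2) vs B (period 2, group 13): the stated order contradicts the simple trend.
(B) N (period 2, group 15) vs Sn (period 5, group 14): the stated order agrees with the simple trend.
(C) S (period 3, group 16) vs Cs (period 6, group 1): the stated order agrees with the simple trend.
(D) Ne (period 2, group 18) vs Ba (period 6, group 2): the stated order agrees with the simple trend.
The exception is (A): removing B's lone 2p electron is easier than breaking Be's filled 2s².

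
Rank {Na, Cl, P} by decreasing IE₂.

Na > Cl > P

The second ionization energy removes an electron from the +1 ion. For each element: Na⁺ is the bare [Ne] core; Cl⁺ still has 6 valence electrons; P⁺ still has 4 valence electrons.
Breaking into a closed-shell core is much more expensive than removing a leftover valence electron — Na has the largest IE_2 here.
Valence configurations: Cl⁺ [Ne]3s²3p⁴, P⁺ [Ne]3s²3p².
The numbers (kJ/mol): Na 4562, Cl 2298, P 1907.
Putting it together, IE_2: P < Cl < Na.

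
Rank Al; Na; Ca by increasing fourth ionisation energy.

Ca < Na < Al

IE_4 is the cost of taking one more electron from the +3 cation: Al³⁺ is the bare [Ne] core; Na³⁺ is already 2 electrons into the core; Ca³⁺ is already 1 electron into the core.
All of these are removing an electron from a noble-gas core or deeper; the smaller core (lower principal quantum number) is held far more tightly, and within a period the higher nuclear charge binds the same core more tightly.
The numbers (kJ/mol): Al 11577, Na 9543, Ca 6491.
So the fourth ionization energies run Ca < Na < Al.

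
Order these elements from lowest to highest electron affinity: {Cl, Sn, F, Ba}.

F is in period 2, group 17; Cl is in period 3, group 17; Sn is in period 5, group 14; Ba is in period 6, group 2.
EA tends to increase across a period and decrease down a group, though the pattern is less regular than for IE or radius.
These span different periods and groups, so the two trends combine.
Sn > Ba: relative to Ba, both the across-period and down-group shifts push Sn's electron affinity up.
F > Sn: relative to Sn, both the across-period and down-group shifts push F's electron affinity up.
Cl > F: this pair runs against the simple trend — see the exception note.
Note the exception: Cl has a higher electron affinity than F, contrary to the simple trend — F's small 2p subshell makes the incoming electron feel strong e⁻–e⁻ repulsion, so Cl actually releases more energy on gaining an electron.
Approximate values (kJ/mol): F 328, Cl 349, Sn 107, Ba 14.
So from lowest to highest: Ba < Sn < F < Cl.

Ba < Sn < F < Cl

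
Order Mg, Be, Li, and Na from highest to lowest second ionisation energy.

Li, Na, Be, Mg

IE_2 is the cost of taking one more electron from the +1 cation: Mg⁺ still has 1 valence electron; Be⁺ still has 1 valence electron; Li⁺ is the bare [He] core; Na⁺ is the bare [Ne] core.
Core electrons are held far more tightly than valence electrons, so Na and Li top the IE_2 order.
Valence configurations: Mg⁺ [Ne]3s¹, Be⁺ [He]2s¹.
The numbers (kJ/mol): Mg 1451, Be 1757, Li 7298, Na 4562.
So the second ionization energies run Mg < Be < Na < Li.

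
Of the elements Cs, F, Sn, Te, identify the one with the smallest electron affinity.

Cs

F is in period 2, group 17; Sn is in period 5, group 14; Te is in period 5, group 16; Cs is in period 6, group 1.
EA tends to increase across a period and decrease down a group, though the pattern is less regular than for IE or radius.
Neither a single period nor a single group — weigh both effects.
Sn > Cs: both effects reinforce here, so Sn is clearly the higher of the two.
Te > Sn: Te lies to the right of Sn in period 5, so the across-period effect alone puts Te higher.
F > Te: both effects reinforce here, so F is clearly the higher of the two.
Tabulated electron affinity (kJ/mol): F 328, Sn 107, Te 190, Cs 46.
The smallest electron affinity among these belongs to Cs.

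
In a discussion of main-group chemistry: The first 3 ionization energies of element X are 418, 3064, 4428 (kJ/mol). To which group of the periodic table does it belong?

Group 1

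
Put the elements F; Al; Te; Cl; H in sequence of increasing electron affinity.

Al, H, Te, F, Cl

H is in period 1, group 1; F is in period 2, group 17; Al is in period 3, group 13; Cl is in period 3, group 17; Te is in period 5, group 16.
Atoms with high Z_eff and room in the valence shell (especially the halogens) have the most exothermic electron affinities.
Here both period and group differ, so the two effects have to be weighed against each other.
H > Al: period and group pull opposite ways; the down-group shift dominates (73 vs 42 kJ/mol).
Te > H: period and group pull opposite ways; the across-period shift dominates (190 vs 73 kJ/mol).
F > Te: relative to Te, both the across-period and down-group shifts push F's electron affinity up.
Cl > F: this pair runs against the simple trend — see the exception note.
Note the exception: Cl has a higher electron affinity than F, contrary to the simple trend — F's small 2p subshell makes the incoming electron feel strong e⁻–e⁻ repulsion, so Cl actually releases more energy on gaining an electron.
For reference (kJ/mol): H 73, F 328, Al 42, Cl 349, Te 190.
So from lowest to highest: Al < H < Te < F < Cl.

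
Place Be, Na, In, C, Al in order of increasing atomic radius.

C < Be < Al < In < Na

Be is in period 2, group 2; C is in period 2, group 14; Na is in period 3, group 1; Al is in period 3, group 13; In is in period 5, group 13.
Radius decreases left→right (rising Z_eff, same n) and increases top→bottom (higher n).
Neither a single period nor a single group — weigh both effects.
Be > C: both are in period 2; the period trend gives Be the larger value.
Al > Be: period and group pull opposite ways; the down-group shift dominates (126 vs 102 pm).
In > Al: In sits below Al in group 13, so the down-group effect alone puts In larger.
Na > In: period and group pull opposite ways; the across-period shift dominates (155 vs 142 pm).
For reference (pm): Be 102, C 75, Na 155, Al 126, In 142.
So from smallest to largest: C < Be < Al < In < Na.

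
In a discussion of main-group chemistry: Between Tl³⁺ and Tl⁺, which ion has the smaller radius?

Tl³⁺

Both ions have Z = 81 protons, but Tl³⁺ has lost more electrons, so its remaining electrons feel a larger effective nuclear charge per electron and are pulled in more tightly.
Higher positive charge → smaller ion, so Tl⁺ > Tl³⁺.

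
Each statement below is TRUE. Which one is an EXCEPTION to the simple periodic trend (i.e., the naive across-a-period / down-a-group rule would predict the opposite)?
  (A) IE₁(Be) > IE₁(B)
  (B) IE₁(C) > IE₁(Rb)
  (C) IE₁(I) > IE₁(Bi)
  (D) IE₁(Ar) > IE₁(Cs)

The general trend: IE₁ increases across a period and decreases down a group.
(A) Be (period 2, group 2) vs B (period 2, group 13): the stated order contradicts the simple trend.
(B) C (period 2, group 14) vs Rb (period 5, group 1): the stated order agrees with the simple trend.
(C) I (period 5, group 17) vs Bi (period 6, group 15): the stated order agrees with the simple trend.
(D) Ar (period 3, group 18) vs Cs (period 6, group 1): the stated order agrees with the simple trend.
The exception is (A): removing B's lone 2p electron is easier than breaking Be's filled 2s².

(A)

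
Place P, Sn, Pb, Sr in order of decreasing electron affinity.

Adding an electron releases more energy for atoms nearer the top right (short of the noble gases).
Here both period and group differ, so the two effects have to be weighed against each other.
Pb > Sr: the two effects oppose for this pair; the across-period effect wins (35 vs 5 kJ/mol).
P > Pb: relative to Pb, both the across-period and down-group shifts push P's electron affinity up.
Sn > P: this pair runs against the simple trend — see the exception note.
Note the exception: Sn has a higher electron affinity than P, contrary to the simple trend — adding an electron to P's half-filled np³ subshell costs electron-pairing energy.
Approximate values (kJ/mol): P 72, Sr 5, Sn 107, Pb 35.
So from highest to lowest: Sn > P > Pb > Sr.

Sn > P > Pb > Sr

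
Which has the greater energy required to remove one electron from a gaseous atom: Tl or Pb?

Pb

First ionization energy rises across a period (greater Z_eff holds electrons more tightly) and falls down a group (valence electrons are farther from the nucleus).
All lie in period 6, so first ionization energy increases left to right.
So Pb has the greater energy required to remove one electron from a gaseous atom (Pb > Tl).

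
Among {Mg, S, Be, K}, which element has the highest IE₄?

Consider each +3 ion: Mg³⁺ is already 1 electron into the core; S³⁺ still has 3 valence electrons; Be³⁺ is already 1 electron into the core; K³⁺ is already 2 electrons into the core.
Core electrons are held far more tightly than valence electrons, so K, Mg and Be top the IE_4 order.
The numbers (kJ/mol): Mg 10543, S 4556, Be 21007, K 5877.
Putting it together, IE_4: S < K < Mg < Be.

Be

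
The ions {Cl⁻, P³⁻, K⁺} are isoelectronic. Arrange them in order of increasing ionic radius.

K⁺, Cl⁻, P³⁻

All of these have 18 electrons, so size is governed by nuclear charge alone: the more protons, the stronger the pull on the same electron cloud, and the smaller the ion.
Nuclear charges: K⁺ (Z=19), Cl⁻ (Z=17), P³⁻ (Z=15).
Smallest to largest: K⁺ < Cl⁻ < P³⁻.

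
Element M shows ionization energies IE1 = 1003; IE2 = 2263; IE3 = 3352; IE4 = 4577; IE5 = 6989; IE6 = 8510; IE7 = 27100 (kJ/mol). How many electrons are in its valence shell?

Look for the largest jump between consecutive ionization energies: IE7/IE6 ≈ 3.2, far larger than any earlier ratio.
That jump marks the point where a core electron is being removed. So the atom has 6 valence electrons.

6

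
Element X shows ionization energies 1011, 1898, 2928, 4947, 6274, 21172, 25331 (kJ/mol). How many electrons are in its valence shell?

Look for the largest jump between consecutive ionization energies: IE6/IE5 ≈ 3.4, far larger than any earlier ratio.
That jump marks the point where a core electron is being removed. So the atom has 5 valence electrons.

5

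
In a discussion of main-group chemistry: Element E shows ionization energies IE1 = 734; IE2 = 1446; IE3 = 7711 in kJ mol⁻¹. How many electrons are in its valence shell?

2

Look for the largest jump between consecutive ionization energies: IE3/IE2 ≈ 5.3, far larger than any earlier ratio.
That jump marks the point where a core electron is being removed. So the atom has 2 valence electrons.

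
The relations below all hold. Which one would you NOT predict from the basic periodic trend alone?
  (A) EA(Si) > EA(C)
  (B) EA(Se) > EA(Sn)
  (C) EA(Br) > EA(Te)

(A)

The general trend: electron affinity increases across a period and decreases down a group.
(A) Si (period 3, group 14) vs C (period 2, group 14): the stated order contradicts the simple trend.
(B) Se (period 4, group 16) vs Sn (period 5, group 14): the stated order agrees with the simple trend.
(C) Br (period 4, group 17) vs Te (period 5, group 16): the stated order agrees with the simple trend.
The exception is (A): Si's larger, more diffuse 3p orbitals accept an added electron slightly more readily than C's compact 2p.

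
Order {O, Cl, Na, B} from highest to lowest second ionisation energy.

IE_2 is the cost of taking one more electron from the +1 cation: O⁺ still has 5 valence electrons; Cl⁺ still has 6 valence electrons; Na⁺ is the bare [Ne] core; B⁺ still has 2 valence electrons.
Pulling an electron out of a noble-gas core costs far more than removing a remaining valence electron, so Na sits at the high end of IE_2.
Valence configurations: O⁺ [He]2s²2p³, Cl⁺ [Ne]3s²3p⁴, B⁺ [He]2s².
Tabulated IE_2 (kJ/mol): O 3388, Cl 2298, Na 4562, B 2427.
Putting it together, IE_2: Cl < B < O < Na.

Na > O > B > Cl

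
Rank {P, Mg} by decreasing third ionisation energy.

Mg, P

IE_3 is the cost of taking one more electron from the +2 cation: P²⁺ still has 3 valence electrons; Mg²⁺ is the bare [Ne] core.
Core electrons are held far more tightly than valence electrons, so Mg tops the IE_3 order.
Approximate IE_3 values (kJ/mol): P 2914, Mg 7733.
Putting it together, IE_3: P < Mg.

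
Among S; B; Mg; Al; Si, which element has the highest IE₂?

B

The second ionization energy removes an electron from the +1 ion. For each element: S⁺ still has 5 valence electrons; B⁺ still has 2 valence electrons; Mg⁺ still has 1 valence electron; Al⁺ still has 2 valence electrons; Si⁺ still has 3 valence electrons.
All are still removing valence electrons, so compare the +1 ions as you would atoms: IE_2 generally rises across a period (higher Z_eff) and falls down a group (larger shell), subject to the usual subshell exceptions.
Valence configurations: S⁺ [Ne]3s²3p³, B⁺ [He]2s², Mg⁺ [Ne]3s¹, Al⁺ [Ne]3s², Si⁺ [Ne]3s²3p¹.
Si⁺ loses a lone 3p electron whereas Al⁺ must break into a filled 3s² pair, so IE_2(Al) > IE_2(Si) even though Si has the higher nuclear charge.
The numbers (kJ/mol): S 2252, B 2427, Mg 1451, Al 1817, Si 1577.
Hence IE_2: Mg < Si < Al < S < B.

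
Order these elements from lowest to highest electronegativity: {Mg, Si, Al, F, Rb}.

Rb, Mg, Al, Si, F

F is in period 2, group 17; Mg is in period 3, group 2; Al is in period 3, group 13; Si is in period 3, group 14; Rb is in period 5, group 1.
Atoms toward the upper right of the periodic table pull bonding electrons most strongly.
These span different periods and groups, so the two trends combine.
Mg > Rb: both effects reinforce here, so Mg is clearly the higher of the two.
Al > Mg: both are in period 3; the period trend gives Al the larger value.
Si > Al: Si lies to the right of Al in period 3, so the across-period effect alone puts Si higher.
F > Si: both effects reinforce here, so F is clearly the higher of the two.
Tabulated electronegativity (Pauling): F 3.98, Mg 1.31, Al 1.61, Si 1.90, Rb 0.82.
So from lowest to highest: Rb < Mg < Al < Si < F.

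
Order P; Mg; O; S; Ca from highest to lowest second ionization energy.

O, S, P, Mg, Ca

Consider each +1 ion: P⁺ still has 4 valence electrons; Mg⁺ still has 1 valence electron; O⁺ still has 5 valence electrons; S⁺ still has 5 valence electrons; Ca⁺ still has 1 valence electron.
All are still removing valence electrons, so compare the +1 ions as you would atoms: IE_2 generally rises across a period (higher Z_eff) and falls down a group (larger shell), subject to the usual subshell exceptions.
Valence configurations: P⁺ [Ne]3s²3p², Mg⁺ [Ne]3s¹, O⁺ [He]2s²2p³, S⁺ [Ne]3s²3p³, Ca⁺ [Ar]4s¹.
Tabulated IE_2 (kJ/mol): P 1907, Mg 1451, O 3388, S 2252, Ca 1145.
Overall IE_2 order: Ca < Mg < P < S < O.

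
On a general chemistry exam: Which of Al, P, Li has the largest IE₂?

Consider each +1 ion: Al⁺ still has 2 valence electrons; P⁺ still has 4 valence electrons; Li⁺ is the bare [He] core.
Pulling an electron out of a noble-gas core costs far more than removing a remaining valence electron, so Li sits at the high end of IE_2.
Valence configurations: Al⁺ [Ne]3s², P⁺ [Ne]3s²3p².
Approximate IE_2 values (kJ/mol): Al 1817, P 1907, Li 7298.
Hence IE_2: Al < P < Li.

Li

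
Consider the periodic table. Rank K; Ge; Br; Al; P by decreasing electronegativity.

Al is in period 3, group 13; P is in period 3, group 15; K is in period 4, group 1; Ge is in period 4, group 14; Br is in period 4, group 17.
EN rises left→right (higher Z_eff, smaller atoms) and falls top→bottom (larger, more shielded atoms).
Here both period and group differ, so the two effects have to be weighed against each other.
Al > K: relative to K, both the across-period and down-group shifts push Al's electronegativity up.
Ge > Al: the two effects oppose for this pair; the across-period effect wins (2.01 vs 1.61).
P > Ge: relative to Ge, both the across-period and down-group shifts push P's electronegativity up.
Br > P: period and group pull opposite ways; the across-period shift dominates (2.96 vs 2.19).
Tabulated electronegativity (Pauling): Al 1.61, P 2.19, K 0.82, Ge 2.01, Br 2.96.
So from highest to lowest: Br > P > Ge > Al > K.

Br > P > Ge > Al > K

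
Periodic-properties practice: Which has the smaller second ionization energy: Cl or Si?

IE_2 is the cost of taking one more electron from the +1 cation: Cl⁺ still has 6 valence electrons; Si⁺ still has 3 valence electrons.
All are still removing valence electrons, so compare the +1 ions as you would atoms: IE_2 generally rises across a period (higher Z_eff) and falls down a group (larger shell), subject to the usual subshell exceptions.
Valence configurations: Cl⁺ [Ne]3s²3p⁴, Si⁺ [Ne]3s²3p¹.
The numbers (kJ/mol): Cl 2298, Si 1577.
Putting it together, IE_2: Si < Cl.

Si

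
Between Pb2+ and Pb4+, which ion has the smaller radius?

Both ions have Z = 82 protons, but Pb4+ has lost more electrons, so its remaining electrons feel a larger effective nuclear charge per electron and are pulled in more tightly.
Higher positive charge → smaller ion, so Pb2+ > Pb4+.

Pb4+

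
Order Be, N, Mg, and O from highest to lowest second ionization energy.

O, N, Be, Mg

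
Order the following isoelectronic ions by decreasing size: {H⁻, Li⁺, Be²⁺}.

All of these have 2 electrons, so size is governed by nuclear charge alone: the more protons, the stronger the pull on the same electron cloud, and the smaller the ion.
Nuclear charges: Be²⁺ (Z=4), Li⁺ (Z=3), H⁻ (Z=1).
Largest to smallest: H⁻ > Li⁺ > Be²⁺.

H⁻ > Li⁺ > Be²⁺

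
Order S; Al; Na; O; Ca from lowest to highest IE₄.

S < Ca < O < Na < Al

IE_4 is the cost of taking one more electron from the +3 cation: S³⁺ still has 3 valence electrons; Al³⁺ is the bare [Ne] core; Na³⁺ is already 2 electrons into the core; O³⁺ still has 3 valence electrons; Ca³⁺ is already 1 electron into the core.
Usually core removal costs more than valence removal, but here the competition is close: a tightly held n=2 valence electron can cost more to remove than an n=3 core electron, so the actual values have to decide it.
Valence configurations: S³⁺ [Ne]3s²3p¹, O³⁺ [He]2s²2p¹.
Approximate IE_4 values (kJ/mol): S 4556, Al 11577, Na 9543, O 7469, Ca 6491.
Hence IE_4: S < Ca < O < Na < Al.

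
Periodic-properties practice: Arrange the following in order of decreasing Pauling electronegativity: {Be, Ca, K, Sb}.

Sb, Be, Ca, K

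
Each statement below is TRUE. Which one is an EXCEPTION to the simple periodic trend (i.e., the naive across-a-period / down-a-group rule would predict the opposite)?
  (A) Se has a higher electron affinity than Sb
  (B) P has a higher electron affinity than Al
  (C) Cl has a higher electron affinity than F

(C)

The general trend: electron affinity increases across a period and decreases down a group.
(A) Se (period 4, group 16) vs Sb (period 5, group 15): the stated order agrees with the simple trend.
(B) P (period 3, group 15) vs Al (period 3, group 13): the stated order agrees with the simple trend.
(C) Cl (period 3, group 17) vs F (period 2, group 17): the stated order contradicts the simple trend.
The exception is (C): F's small 2p subshell makes the incoming electron feel strong e⁻–e⁻ repulsion, so Cl actually releases more energy on gaining an electron.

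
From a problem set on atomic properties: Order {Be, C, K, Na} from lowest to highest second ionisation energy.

Be < C < K < Na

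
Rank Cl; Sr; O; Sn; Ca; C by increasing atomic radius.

C is in period 2, group 14; O is in period 2, group 16; Cl is in period 3, group 17; Ca is in period 4, group 2; Sr is in period 5, group 2; Sn is in period 5, group 14.
Atomic radius shrinks across a period as nuclear charge pulls the same shell inward, and grows down a group as new shells are added.
Here both period and group differ, so the two effects have to be weighed against each other.
C > O: both are in period 2; the period trend gives C the larger value.
Cl > C: period and group pull opposite ways; the down-group shift dominates (99 vs 75 pm).
Sn > Cl: both effects reinforce here, so Sn is clearly the larger of the two.
Ca > Sn: period and group pull opposite ways; the across-period shift dominates (171 vs 140 pm).
Sr > Ca: they share group 2; the group trend gives Sr the larger value.
Approximate values (pm): C 75, O 63, Cl 99, Ca 171, Sr 185, Sn 140.
So from smallest to largest: O < C < Cl < Sn < Ca < Sr.

O < C < Cl < Sn < Ca < Sr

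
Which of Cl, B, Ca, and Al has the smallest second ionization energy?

Consider each +1 ion: Cl⁺ still has 6 valence electrons; B⁺ still has 2 valence electrons; Ca⁺ still has 1 valence electron; Al⁺ still has 2 valence electrons.
All are still removing valence electrons, so compare the +1 ions as you would atoms: IE_2 generally rises across a period (higher Z_eff) and falls down a group (larger shell), subject to the usual subshell exceptions.
Valence configurations: Cl⁺ [Ne]3s²3p⁴, B⁺ [He]2s², Ca⁺ [Ar]4s¹, Al⁺ [Ne]3s².
Tabulated IE_2 (kJ/mol): Cl 2298, B 2427, Ca 1145, Al 1817.
So the second ionization energies run Ca < Al < Cl < B.

Ca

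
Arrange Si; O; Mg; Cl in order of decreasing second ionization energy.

After 1 electron has been removed, what remains? Si⁺ still has 3 valence electrons; O⁺ still has 5 valence electrons; Mg⁺ still has 1 valence electron; Cl⁺ still has 6 valence electrons.
All are still removing valence electrons, so compare the +1 ions as you would atoms: IE_2 generally rises across a period (higher Z_eff) and falls down a group (larger shell), subject to the usual subshell exceptions.
Valence configurations: Si⁺ [Ne]3s²3p¹, O⁺ [He]2s²2p³, Mg⁺ [Ne]3s¹, Cl⁺ [Ne]3s²3p⁴.
Tabulated IE_2 (kJ/mol): Si 1577, O 3388, Mg 1451, Cl 2298.
Hence IE_2: Mg < Si < Cl < O.

O > Cl > Si > Mg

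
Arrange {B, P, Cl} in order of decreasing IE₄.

B > Cl > P

Consider each +3 ion: B³⁺ is the bare [He] core; P³⁺ still has 2 valence electrons; Cl³⁺ still has 4 valence electrons.
Pulling an electron out of a noble-gas core costs far more than removing a remaining valence electron, so B sits at the high end of IE_4.
Valence configurations: P³⁺ [Ne]3s², Cl³⁺ [Ne]3s²3p².
Tabulated IE_4 (kJ/mol): B 25026, P 4964, Cl 5159.
Hence IE_4: P < Cl < B.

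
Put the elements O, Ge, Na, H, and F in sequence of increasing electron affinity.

H is in period 1, group 1; O is in period 2, group 16; F is in period 2, group 17; Na is in period 3, group 1; Ge is in period 4, group 14.
Adding an electron releases more energy for atoms nearer the top right (short of the noble gases).
Neither a single period nor a single group — weigh both effects.
H > Na: they share group 1; the group trend gives H the larger value.
Ge > H: the two effects oppose for this pair; the across-period effect wins (119 vs 73 kJ/mol).
O > Ge: both effects reinforce here, so O is clearly the higher of the two.
F > O: F lies to the right of O in period 2, so the across-period effect alone puts F higher.
Approximate values (kJ/mol): H 73, O 141, F 328, Na 53, Ge 119.
So from lowest to highest: Na < H < Ge < O < F.

Na < H < Ge < O < F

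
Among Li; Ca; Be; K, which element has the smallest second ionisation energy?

Ca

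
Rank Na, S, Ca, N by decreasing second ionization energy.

Na > N > S > Ca

The second ionization energy removes an electron from the +1 ion. For each element: Na⁺ is the bare [Ne] core; S⁺ still has 5 valence electrons; Ca⁺ still has 1 valence electron; N⁺ still has 4 valence electrons.
Core electrons are held far more tightly than valence electrons, so Na tops the IE_2 order.
Valence configurations: S⁺ [Ne]3s²3p³, Ca⁺ [Ar]4s¹, N⁺ [He]2s²2p².
The numbers (kJ/mol): Na 4562, S 2252, Ca 1145, N 2856.
Overall IE_2 order: Ca < S < N < Na.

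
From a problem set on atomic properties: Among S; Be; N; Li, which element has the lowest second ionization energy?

Consider each +1 ion: S⁺ still has 5 valence electrons; Be⁺ still has 1 valence electron; N⁺ still has 4 valence electrons; Li⁺ is the bare [He] core.
Core electrons are held far more tightly than valence electrons, so Li tops the IE_2 order.
Valence configurations: S⁺ [Ne]3s²3p³, Be⁺ [He]2s¹, N⁺ [He]2s²2p².
Approximate IE_2 values (kJ/mol): S 2252, Be 1757, N 2856, Li 7298.
So the second ionization energies run Be < S < N < Li.

Be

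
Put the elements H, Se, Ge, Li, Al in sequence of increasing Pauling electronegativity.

Li < Al < Ge < H < Se

EN rises left→right (higher Z_eff, smaller atoms) and falls top→bottom (larger, more shielded atoms).
Here both period and group differ, so the two effects have to be weighed against each other.
Al > Li: period and group pull opposite ways; the across-period shift dominates (1.61 vs 0.98).
Ge > Al: period and group pull opposite ways; the across-period shift dominates (2.01 vs 1.61).
H > Ge: the two effects oppose for this pair; the down-group effect wins (2.20 vs 2.01).
Se > H: the two effects oppose for this pair; the across-period effect wins (2.55 vs 2.20).
Approximate values (Pauling): H 2.20, Li 0.98, Al 1.61, Ge 2.01, Se 2.55.
So from lowest to highest: Li < Al < Ge < H < Se.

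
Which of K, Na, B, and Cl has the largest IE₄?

After 3 electrons have been removed, what remains? K³⁺ is already 2 electrons into the core; Na³⁺ is already 2 electrons into the core; B³⁺ is the bare [He] core; Cl³⁺ still has 4 valence electrons.
Breaking into a closed-shell core is much more expensive than removing a leftover valence electron — K, Na and B have the largest IE_4 here.
Tabulated IE_4 (kJ/mol): K 5877, Na 9543, B 25026, Cl 5159.
Hence IE_4: Cl < K < Na < B.

B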